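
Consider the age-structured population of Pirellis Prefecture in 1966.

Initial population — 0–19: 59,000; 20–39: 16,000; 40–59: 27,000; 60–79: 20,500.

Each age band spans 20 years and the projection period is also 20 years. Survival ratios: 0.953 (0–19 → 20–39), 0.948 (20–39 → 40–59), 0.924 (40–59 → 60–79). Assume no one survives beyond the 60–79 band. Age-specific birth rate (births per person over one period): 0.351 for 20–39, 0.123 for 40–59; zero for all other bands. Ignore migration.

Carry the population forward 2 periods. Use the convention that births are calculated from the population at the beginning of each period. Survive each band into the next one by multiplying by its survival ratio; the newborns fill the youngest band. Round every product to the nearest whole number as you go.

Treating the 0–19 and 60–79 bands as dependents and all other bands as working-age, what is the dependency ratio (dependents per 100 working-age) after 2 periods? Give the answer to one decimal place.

Numbering the groups 1..4 from youngest to oldest:
Period 1.
Births: 16000 * 0.351 = 5616 ; 27000 * 0.123 = 3321 → total 8937
Group 2: 59000 * 0.953 = 56227
Group 3: 16000 * 0.948 = 15168
Group 4: 27000 * 0.924 = 24948
Giving 8937 / 56227 / 15168 / 24948.
Period 2.
Births: 56227 * 0.351 = 19736 ; 15168 * 0.123 = 1866 → total 21602
Group 2: 8937 * 0.953 = 8517
Group 3: 56227 * 0.948 = 53303
Group 4: 15168 * 0.924 = 14015
Giving 21602 / 8517 / 53303 / 14015.
Dependents (band 0–19 + band 60–79) = 21602 + 14015 = 35617; working-age = 61820; ratio = 35617/61820 × 100 = 57.6

57.6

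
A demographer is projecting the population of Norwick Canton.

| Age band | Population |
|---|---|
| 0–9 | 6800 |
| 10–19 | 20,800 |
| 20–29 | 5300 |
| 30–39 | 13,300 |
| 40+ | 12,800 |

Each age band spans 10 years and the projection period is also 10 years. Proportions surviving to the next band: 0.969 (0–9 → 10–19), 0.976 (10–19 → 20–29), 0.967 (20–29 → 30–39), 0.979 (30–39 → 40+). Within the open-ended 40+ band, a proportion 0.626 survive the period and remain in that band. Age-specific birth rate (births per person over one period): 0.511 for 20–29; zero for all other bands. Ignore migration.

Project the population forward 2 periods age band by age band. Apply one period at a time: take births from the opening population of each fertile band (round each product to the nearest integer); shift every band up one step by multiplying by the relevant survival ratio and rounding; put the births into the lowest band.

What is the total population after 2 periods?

57244

Period 1:
Births: 5300 × 0.511 = 2708
10–19: 6800 × 0.969 = 6589
20–29: 20800 × 0.976 = 20301
30–39: 5300 × 0.967 = 5125
40+: 13300 × 0.979 + 12800 × 0.626 = 13021 + 8013 = 21034
Population now: 0–9=2708, 10–19=6589, 20–29=20301, 30–39=5125, 40+=21034
Period 2:
Births: 20301 × 0.511 = 10374
10–19: 2708 × 0.969 = 2624
20–29: 6589 × 0.976 = 6431
30–39: 20301 × 0.967 = 19631
40+: 5125 × 0.979 + 21034 × 0.626 = 5017 + 13167 = 18184
Population now: 0–9=10374, 10–19=2624, 20–29=6431, 30–39=19631, 40+=18184
Total after period 2: 10374 + 2624 + 6431 + 19631 + 18184 = 57244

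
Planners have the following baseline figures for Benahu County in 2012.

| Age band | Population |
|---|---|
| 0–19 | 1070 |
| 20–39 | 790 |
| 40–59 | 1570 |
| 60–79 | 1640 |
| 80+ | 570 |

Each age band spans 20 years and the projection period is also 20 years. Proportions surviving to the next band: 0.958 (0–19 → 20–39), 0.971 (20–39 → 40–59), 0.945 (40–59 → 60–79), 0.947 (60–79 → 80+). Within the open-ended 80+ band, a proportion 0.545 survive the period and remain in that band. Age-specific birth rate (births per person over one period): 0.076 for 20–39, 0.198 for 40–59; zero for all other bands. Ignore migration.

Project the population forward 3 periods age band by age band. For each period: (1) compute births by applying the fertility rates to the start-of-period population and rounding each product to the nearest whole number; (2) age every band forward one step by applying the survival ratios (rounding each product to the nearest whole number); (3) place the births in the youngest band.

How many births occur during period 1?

371

Call the bands 1 to 5, youngest first.
After projecting period 1:
Births: 790 × 0.076 = 60 ; 1570 × 0.198 = 311 — total 371
Band 2: 1070 × 0.958 = 1025
Band 3: 790 × 0.971 = 767
Band 4: 1570 × 0.945 = 1484
Band 5: 1640 × 0.947 + 570 × 0.545 = 1553 + 311 = 1864
End of period: [371, 1025, 767, 1484, 1864]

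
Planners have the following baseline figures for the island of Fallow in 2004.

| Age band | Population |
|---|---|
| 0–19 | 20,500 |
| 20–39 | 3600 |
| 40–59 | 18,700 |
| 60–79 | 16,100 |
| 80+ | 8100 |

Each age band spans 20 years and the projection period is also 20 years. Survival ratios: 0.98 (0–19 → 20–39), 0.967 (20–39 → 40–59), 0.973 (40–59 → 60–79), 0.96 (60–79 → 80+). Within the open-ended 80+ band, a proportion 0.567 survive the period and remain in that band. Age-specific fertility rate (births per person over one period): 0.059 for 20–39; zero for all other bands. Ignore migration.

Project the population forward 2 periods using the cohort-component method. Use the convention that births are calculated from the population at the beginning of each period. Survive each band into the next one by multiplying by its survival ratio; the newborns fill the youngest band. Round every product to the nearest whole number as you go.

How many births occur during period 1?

212

Numbering the groups 1..5 from youngest to oldest:
Period 1.
Births: 3600 × 0.059 = 212
Group 2: 20500 × 0.98 = 20090
Group 3: 3600 × 0.967 = 3481
Group 4: 18700 × 0.973 = 18195
Group 5: 16100 × 0.96 + 8100 × 0.567 = 15456 + 4593 = 20049
→ [212, 20090, 3481, 18195, 20049]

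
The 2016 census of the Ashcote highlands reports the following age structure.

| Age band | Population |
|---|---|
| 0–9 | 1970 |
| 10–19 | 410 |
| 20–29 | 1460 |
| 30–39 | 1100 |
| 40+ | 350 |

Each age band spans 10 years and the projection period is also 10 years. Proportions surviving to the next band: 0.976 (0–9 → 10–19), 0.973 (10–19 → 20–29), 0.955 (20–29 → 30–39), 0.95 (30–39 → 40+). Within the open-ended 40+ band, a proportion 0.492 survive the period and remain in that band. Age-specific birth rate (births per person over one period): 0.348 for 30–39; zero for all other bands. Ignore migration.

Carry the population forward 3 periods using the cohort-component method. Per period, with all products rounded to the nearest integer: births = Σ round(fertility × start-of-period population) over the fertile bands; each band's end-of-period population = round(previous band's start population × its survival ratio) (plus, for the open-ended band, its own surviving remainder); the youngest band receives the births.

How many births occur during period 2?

Period 1.
Births: 1100 × 0.348 = 383
10–19: 1970 × 0.976 = 1923
20–29: 410 × 0.973 = 399
30–39: 1460 × 0.955 = 1394
40+: 1100 × 0.95 + 350 × 0.492 = 1045 + 172 = 1217
→ [383, 1923, 399, 1394, 1217]
Period 2.
Births: 1394 × 0.348 = 485
10–19: 383 × 0.976 = 374
20–29: 1923 × 0.973 = 1871
30–39: 399 × 0.955 = 381
40+: 1394 × 0.95 + 1217 × 0.492 = 1324 + 599 = 1923
→ [485, 374, 1871, 381, 1923]

485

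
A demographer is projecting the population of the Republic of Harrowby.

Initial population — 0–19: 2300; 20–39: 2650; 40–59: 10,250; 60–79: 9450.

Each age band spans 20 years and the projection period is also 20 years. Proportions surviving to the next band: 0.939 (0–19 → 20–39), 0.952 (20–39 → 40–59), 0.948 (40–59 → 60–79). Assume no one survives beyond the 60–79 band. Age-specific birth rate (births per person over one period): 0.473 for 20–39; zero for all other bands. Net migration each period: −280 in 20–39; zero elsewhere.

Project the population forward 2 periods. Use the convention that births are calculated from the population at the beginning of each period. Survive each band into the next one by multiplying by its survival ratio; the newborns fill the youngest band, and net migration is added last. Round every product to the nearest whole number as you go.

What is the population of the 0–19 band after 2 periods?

— Period 1 —
Births: 2650 × 0.473 = 1253
20–39: 2300 × 0.939 = 2160
40–59: 2650 × 0.952 = 2523
60–79: 10250 × 0.948 = 9717
Net migration: 20–39 − 280 → 1880
End of period: [1253, 1880, 2523, 9717]
— Period 2 —
Births: 1880 × 0.473 = 889
20–39: 1253 × 0.939 = 1177
40–59: 1880 × 0.952 = 1790
60–79: 2523 × 0.948 = 2392
Net migration: 20–39 − 280 → 897
End of period: [889, 897, 1790, 2392]

889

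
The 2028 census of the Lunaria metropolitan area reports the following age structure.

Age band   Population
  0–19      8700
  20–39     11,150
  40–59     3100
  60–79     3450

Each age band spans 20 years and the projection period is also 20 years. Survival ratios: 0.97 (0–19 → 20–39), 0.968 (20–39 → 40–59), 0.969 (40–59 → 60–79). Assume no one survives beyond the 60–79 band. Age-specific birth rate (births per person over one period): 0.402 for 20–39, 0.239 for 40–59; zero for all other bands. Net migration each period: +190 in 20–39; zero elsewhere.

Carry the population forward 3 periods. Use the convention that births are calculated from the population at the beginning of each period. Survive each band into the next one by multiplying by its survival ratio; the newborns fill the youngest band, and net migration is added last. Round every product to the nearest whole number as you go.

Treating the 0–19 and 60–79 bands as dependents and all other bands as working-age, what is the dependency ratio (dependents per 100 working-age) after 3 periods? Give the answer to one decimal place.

[period 1]
Births: 11150 * 0.402 = 4482  |  3100 * 0.239 = 741 → total 5223
20–39: 8700 * 0.97 = 8439
40–59: 11150 * 0.968 = 10793
60–79: 3100 * 0.969 = 3004
Net migration: 20–39 + 190 → 8629
Population now: 0–19=5223, 20–39=8629, 40–59=10793, 60–79=3004
[period 2]
Births: 8629 * 0.402 = 3469  |  10793 * 0.239 = 2580 → total 6049
20–39: 5223 * 0.97 = 5066
40–59: 8629 * 0.968 = 8353
60–79: 10793 * 0.969 = 10458
Net migration: 20–39 + 190 → 5256
Population now: 0–19=6049, 20–39=5256, 40–59=8353, 60–79=10458
[period 3]
Births: 5256 * 0.402 = 2113  |  8353 * 0.239 = 1996 → total 4109
20–39: 6049 * 0.97 = 5868
40–59: 5256 * 0.968 = 5088
60–79: 8353 * 0.969 = 8094
Net migration: 20–39 + 190 → 6058
Population now: 0–19=4109, 20–39=6058, 40–59=5088, 60–79=8094
Dependents (band 0–19 + band 60–79) = 4109 + 8094 = 12203; working-age = 11146; ratio = 12203/11146 × 100 = 109.5

109.5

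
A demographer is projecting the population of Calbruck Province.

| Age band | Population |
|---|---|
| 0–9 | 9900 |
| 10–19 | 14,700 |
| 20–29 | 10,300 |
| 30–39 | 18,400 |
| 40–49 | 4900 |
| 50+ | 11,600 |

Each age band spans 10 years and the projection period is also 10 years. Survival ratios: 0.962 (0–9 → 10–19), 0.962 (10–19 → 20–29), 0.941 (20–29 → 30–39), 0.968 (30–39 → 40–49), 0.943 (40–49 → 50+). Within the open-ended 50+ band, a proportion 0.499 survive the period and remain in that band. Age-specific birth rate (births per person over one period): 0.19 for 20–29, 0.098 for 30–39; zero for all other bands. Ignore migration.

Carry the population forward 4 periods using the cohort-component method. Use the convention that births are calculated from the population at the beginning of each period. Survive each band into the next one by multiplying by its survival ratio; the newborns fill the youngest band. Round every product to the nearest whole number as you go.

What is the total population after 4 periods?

41458

Let band 1 be 0–9 through band 6 = 50+.
— Period 1 —
Births: 10300 * 0.19 = 1957 ; 18400 * 0.098 = 1803 → total 3760
Band 2: 9900 * 0.962 = 9524
Band 3: 14700 * 0.962 = 14141
Band 4: 10300 * 0.941 = 9692
Band 5: 18400 * 0.968 = 17811
Band 6: 4900 * 0.943 + 11600 * 0.499 = 4621 + 5788 = 10409
Giving 3760 / 9524 / 14141 / 9692 / 17811 / 10409.
— Period 2 —
Births: 14141 * 0.19 = 2687 ; 9692 * 0.098 = 950 → total 3637
Band 2: 3760 * 0.962 = 3617
Band 3: 9524 * 0.962 = 9162
Band 4: 14141 * 0.941 = 13307
Band 5: 9692 * 0.968 = 9382
Band 6: 17811 * 0.943 + 10409 * 0.499 = 16796 + 5194 = 21990
Giving 3637 / 3617 / 9162 / 13307 / 9382 / 21990.
— Period 3 —
Births: 9162 * 0.19 = 1741 ; 13307 * 0.098 = 1304 → total 3045
Band 2: 3637 * 0.962 = 3499
Band 3: 3617 * 0.962 = 3480
Band 4: 9162 * 0.941 = 8621
Band 5: 13307 * 0.968 = 12881
Band 6: 9382 * 0.943 + 21990 * 0.499 = 8847 + 10973 = 19820
Giving 3045 / 3499 / 3480 / 8621 / 12881 / 19820.
— Period 4 —
Births: 3480 * 0.19 = 661 ; 8621 * 0.098 = 845 → total 1506
Band 2: 3045 * 0.962 = 2929
Band 3: 3499 * 0.962 = 3366
Band 4: 3480 * 0.941 = 3275
Band 5: 8621 * 0.968 = 8345
Band 6: 12881 * 0.943 + 19820 * 0.499 = 12147 + 9890 = 22037
Giving 1506 / 2929 / 3366 / 3275 / 8345 / 22037.
Total after period 4: 1506 + 2929 + 3366 + 3275 + 8345 + 22037 = 41458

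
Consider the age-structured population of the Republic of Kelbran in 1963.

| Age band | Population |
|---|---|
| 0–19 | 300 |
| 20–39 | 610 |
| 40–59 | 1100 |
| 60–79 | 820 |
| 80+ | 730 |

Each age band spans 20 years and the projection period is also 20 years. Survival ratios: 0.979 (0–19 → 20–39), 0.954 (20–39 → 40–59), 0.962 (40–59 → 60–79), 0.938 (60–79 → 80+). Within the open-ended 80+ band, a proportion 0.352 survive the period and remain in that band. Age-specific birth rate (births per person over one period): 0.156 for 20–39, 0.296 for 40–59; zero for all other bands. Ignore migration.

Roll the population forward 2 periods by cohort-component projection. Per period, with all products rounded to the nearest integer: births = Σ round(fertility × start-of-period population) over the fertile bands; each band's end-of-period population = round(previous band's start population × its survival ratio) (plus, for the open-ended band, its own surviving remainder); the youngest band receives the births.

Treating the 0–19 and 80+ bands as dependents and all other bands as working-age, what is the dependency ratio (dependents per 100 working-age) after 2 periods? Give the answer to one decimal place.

Call the groups 1 to 5, youngest first.
[period 1]
Births: 610 × 0.156 = 95  |  1100 × 0.296 = 326 → 421
Group 2: 300 × 0.979 = 294
Group 3: 610 × 0.954 = 582
Group 4: 1100 × 0.962 = 1058
Group 5: 820 × 0.938 + 730 × 0.352 = 769 + 257 = 1026
End of period: [421, 294, 582, 1058, 1026]
[period 2]
Births: 294 × 0.156 = 46  |  582 × 0.296 = 172 → 218
Group 2: 421 × 0.979 = 412
Group 3: 294 × 0.954 = 280
Group 4: 582 × 0.962 = 560
Group 5: 1058 × 0.938 + 1026 × 0.352 = 992 + 361 = 1353
End of period: [218, 412, 280, 560, 1353]
Dependents (band 0–19 + band 80+) = 218 + 1353 = 1571; working-age = 1252; ratio = 1571/1252 × 100 = 125.5

125.5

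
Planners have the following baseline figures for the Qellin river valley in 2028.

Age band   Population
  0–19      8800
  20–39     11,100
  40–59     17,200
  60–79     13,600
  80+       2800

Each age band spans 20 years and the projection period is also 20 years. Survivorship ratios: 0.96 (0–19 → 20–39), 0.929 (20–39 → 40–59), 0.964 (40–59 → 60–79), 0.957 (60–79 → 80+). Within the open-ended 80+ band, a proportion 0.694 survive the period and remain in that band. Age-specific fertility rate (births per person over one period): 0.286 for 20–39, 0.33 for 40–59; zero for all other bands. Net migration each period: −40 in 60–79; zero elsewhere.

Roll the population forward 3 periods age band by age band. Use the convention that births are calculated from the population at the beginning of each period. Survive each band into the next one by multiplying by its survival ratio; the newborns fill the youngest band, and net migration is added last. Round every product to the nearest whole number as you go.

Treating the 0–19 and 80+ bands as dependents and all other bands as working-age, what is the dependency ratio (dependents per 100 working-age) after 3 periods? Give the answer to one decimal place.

Let band 1 be 0–19 through band 5 = 80+.
— Period 1 —
Births: 11100 × 0.286 = 3175 ; 17200 × 0.33 = 5676 — total 8851
Band 2: 8800 × 0.96 = 8448
Band 3: 11100 × 0.929 = 10312
Band 4: 17200 × 0.964 = 16581
Band 5: 13600 × 0.957 + 2800 × 0.694 = 13015 + 1943 = 14958
Net migration: Band 4 − 40 → 16541
Giving 8851 / 8448 / 10312 / 16541 / 14958.
— Period 2 —
Births: 8448 × 0.286 = 2416 ; 10312 × 0.33 = 3403 — total 5819
Band 2: 8851 × 0.96 = 8497
Band 3: 8448 × 0.929 = 7848
Band 4: 10312 × 0.964 = 9941
Band 5: 16541 × 0.957 + 14958 × 0.694 = 15830 + 10381 = 26211
Net migration: Band 4 − 40 → 9901
Giving 5819 / 8497 / 7848 / 9901 / 26211.
— Period 3 —
Births: 8497 × 0.286 = 2430 ; 7848 × 0.33 = 2590 — total 5020
Band 2: 5819 × 0.96 = 5586
Band 3: 8497 × 0.929 = 7894
Band 4: 7848 × 0.964 = 7565
Band 5: 9901 × 0.957 + 26211 × 0.694 = 9475 + 18190 = 27665
Net migration: Band 4 − 40 → 7525
Giving 5020 / 5586 / 7894 / 7525 / 27665.
Dependents (band 0–19 + band 80+) = 5020 + 27665 = 32685; working-age = 21005; ratio = 32685/21005 × 100 = 155.6

155.6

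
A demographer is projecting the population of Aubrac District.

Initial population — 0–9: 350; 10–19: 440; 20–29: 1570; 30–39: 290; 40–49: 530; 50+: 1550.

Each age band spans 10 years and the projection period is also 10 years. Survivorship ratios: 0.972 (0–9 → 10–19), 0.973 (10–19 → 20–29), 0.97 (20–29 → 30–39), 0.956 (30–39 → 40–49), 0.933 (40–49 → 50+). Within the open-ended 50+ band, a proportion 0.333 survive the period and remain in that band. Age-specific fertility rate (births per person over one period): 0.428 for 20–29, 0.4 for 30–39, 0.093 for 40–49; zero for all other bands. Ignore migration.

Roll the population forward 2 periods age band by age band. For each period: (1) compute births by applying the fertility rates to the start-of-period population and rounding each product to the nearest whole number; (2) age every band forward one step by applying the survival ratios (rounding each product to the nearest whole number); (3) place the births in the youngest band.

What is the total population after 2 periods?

Period 1.
Births: 1570 × 0.428 = 672, 290 × 0.4 = 116, 530 × 0.093 = 49 ⇒ total 837
10–19: 350 × 0.972 = 340
20–29: 440 × 0.973 = 428
30–39: 1570 × 0.97 = 1523
40–49: 290 × 0.956 = 277
50+: 530 × 0.933 + 1550 × 0.333 = 494 + 516 = 1010
→ [837, 340, 428, 1523, 277, 1010]
Period 2.
Births: 428 × 0.428 = 183, 1523 × 0.4 = 609, 277 × 0.093 = 26 ⇒ total 818
10–19: 837 × 0.972 = 814
20–29: 340 × 0.973 = 331
30–39: 428 × 0.97 = 415
40–49: 1523 × 0.956 = 1456
50+: 277 × 0.933 + 1010 × 0.333 = 258 + 336 = 594
→ [818, 814, 331, 415, 1456, 594]
Total after period 2: 818 + 814 + 331 + 415 + 1456 + 594 = 4428

4428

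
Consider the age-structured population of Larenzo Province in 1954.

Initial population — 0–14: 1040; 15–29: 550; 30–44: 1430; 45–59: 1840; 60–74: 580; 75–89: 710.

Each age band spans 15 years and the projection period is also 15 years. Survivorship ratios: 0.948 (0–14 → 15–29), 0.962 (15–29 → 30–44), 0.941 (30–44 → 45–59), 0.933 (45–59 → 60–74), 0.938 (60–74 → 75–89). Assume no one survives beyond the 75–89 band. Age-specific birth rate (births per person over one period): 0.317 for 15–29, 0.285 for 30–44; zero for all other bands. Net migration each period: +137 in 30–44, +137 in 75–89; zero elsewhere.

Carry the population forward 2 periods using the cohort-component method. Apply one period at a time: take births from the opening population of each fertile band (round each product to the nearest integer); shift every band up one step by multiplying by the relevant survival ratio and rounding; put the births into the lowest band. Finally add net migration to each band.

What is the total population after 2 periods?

Period 1:
Births: 550 × 0.317 = 174 ; 1430 × 0.285 = 408 — total 582
15–29: 1040 × 0.948 = 986
30–44: 550 × 0.962 = 529
45–59: 1430 × 0.941 = 1346
60–74: 1840 × 0.933 = 1717
75–89: 580 × 0.938 = 544
Net migration: 30–44 + 137 → 666; 75–89 + 137 → 681
Giving 582 / 986 / 666 / 1346 / 1717 / 681.
Period 2:
Births: 986 × 0.317 = 313 ; 666 × 0.285 = 190 — total 503
15–29: 582 × 0.948 = 552
30–44: 986 × 0.962 = 949
45–59: 666 × 0.941 = 627
60–74: 1346 × 0.933 = 1256
75–89: 1717 × 0.938 = 1611
Net migration: 30–44 + 137 → 1086; 75–89 + 137 → 1748
Giving 503 / 552 / 1086 / 627 / 1256 / 1748.
Total after period 2: 503 + 552 + 1086 + 627 + 1256 + 1748 = 5772

5772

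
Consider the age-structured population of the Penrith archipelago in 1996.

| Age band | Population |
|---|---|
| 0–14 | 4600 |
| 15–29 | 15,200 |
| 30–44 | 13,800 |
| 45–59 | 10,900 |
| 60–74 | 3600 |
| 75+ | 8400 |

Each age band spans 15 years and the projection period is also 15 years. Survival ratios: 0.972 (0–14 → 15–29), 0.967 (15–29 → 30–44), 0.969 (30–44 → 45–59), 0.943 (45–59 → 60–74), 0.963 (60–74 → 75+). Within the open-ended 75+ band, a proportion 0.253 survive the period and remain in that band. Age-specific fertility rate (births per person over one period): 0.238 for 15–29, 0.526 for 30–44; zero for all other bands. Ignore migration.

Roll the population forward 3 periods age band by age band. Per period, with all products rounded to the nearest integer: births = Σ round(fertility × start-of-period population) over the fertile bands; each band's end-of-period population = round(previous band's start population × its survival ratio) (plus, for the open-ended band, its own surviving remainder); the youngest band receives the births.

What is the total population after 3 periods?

56186

[period 1]
Births: 15200 × 0.238 = 3618, 13800 × 0.526 = 7259 — total 10877
15–29: 4600 × 0.972 = 4471
30–44: 15200 × 0.967 = 14698
45–59: 13800 × 0.969 = 13372
60–74: 10900 × 0.943 = 10279
75+: 3600 × 0.963 + 8400 × 0.253 = 3467 + 2125 = 5592
Giving 10877 / 4471 / 14698 / 13372 / 10279 / 5592.
[period 2]
Births: 4471 × 0.238 = 1064, 14698 × 0.526 = 7731 — total 8795
15–29: 10877 × 0.972 = 10572
30–44: 4471 × 0.967 = 4323
45–59: 14698 × 0.969 = 14242
60–74: 13372 × 0.943 = 12610
75+: 10279 × 0.963 + 5592 × 0.253 = 9899 + 1415 = 11314
Giving 8795 / 10572 / 4323 / 14242 / 12610 / 11314.
[period 3]
Births: 10572 × 0.238 = 2516, 4323 × 0.526 = 2274 — total 4790
15–29: 8795 × 0.972 = 8549
30–44: 10572 × 0.967 = 10223
45–59: 4323 × 0.969 = 4189
60–74: 14242 × 0.943 = 13430
75+: 12610 × 0.963 + 11314 × 0.253 = 12143 + 2862 = 15005
Giving 4790 / 8549 / 10223 / 4189 / 13430 / 15005.
Total after period 3: 4790 + 8549 + 10223 + 4189 + 13430 + 15005 = 56186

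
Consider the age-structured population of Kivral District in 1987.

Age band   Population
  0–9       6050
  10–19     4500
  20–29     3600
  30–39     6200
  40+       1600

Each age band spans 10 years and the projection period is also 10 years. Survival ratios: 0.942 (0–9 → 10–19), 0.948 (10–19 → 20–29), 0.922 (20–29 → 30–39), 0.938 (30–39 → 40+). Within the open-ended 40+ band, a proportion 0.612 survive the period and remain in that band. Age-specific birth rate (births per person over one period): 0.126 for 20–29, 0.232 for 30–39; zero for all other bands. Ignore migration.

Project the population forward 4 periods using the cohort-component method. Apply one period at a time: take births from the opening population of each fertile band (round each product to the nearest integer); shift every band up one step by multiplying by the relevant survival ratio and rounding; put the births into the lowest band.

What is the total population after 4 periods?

15249

Period 1.
Births: 3600 * 0.126 = 454  |  6200 * 0.232 = 1438 ⇒ total 1892
10–19: 6050 * 0.942 = 5699
20–29: 4500 * 0.948 = 4266
30–39: 3600 * 0.922 = 3319
40+: 6200 * 0.938 + 1600 * 0.612 = 5816 + 979 = 6795
Population now: 0–9=1892, 10–19=5699, 20–29=4266, 30–39=3319, 40+=6795
Period 2.
Births: 4266 * 0.126 = 538  |  3319 * 0.232 = 770 ⇒ total 1308
10–19: 1892 * 0.942 = 1782
20–29: 5699 * 0.948 = 5403
30–39: 4266 * 0.922 = 3933
40+: 3319 * 0.938 + 6795 * 0.612 = 3113 + 4159 = 7272
Population now: 0–9=1308, 10–19=1782, 20–29=5403, 30–39=3933, 40+=7272
Period 3.
Births: 5403 * 0.126 = 681  |  3933 * 0.232 = 912 ⇒ total 1593
10–19: 1308 * 0.942 = 1232
20–29: 1782 * 0.948 = 1689
30–39: 5403 * 0.922 = 4982
40+: 3933 * 0.938 + 7272 * 0.612 = 3689 + 4450 = 8139
Population now: 0–9=1593, 10–19=1232, 20–29=1689, 30–39=4982, 40+=8139
Period 4.
Births: 1689 * 0.126 = 213  |  4982 * 0.232 = 1156 ⇒ total 1369
10–19: 1593 * 0.942 = 1501
20–29: 1232 * 0.948 = 1168
30–39: 1689 * 0.922 = 1557
40+: 4982 * 0.938 + 8139 * 0.612 = 4673 + 4981 = 9654
Population now: 0–9=1369, 10–19=1501, 20–29=1168, 30–39=1557, 40+=9654
Total after period 4: 1369 + 1501 + 1168 + 1557 + 9654 = 15249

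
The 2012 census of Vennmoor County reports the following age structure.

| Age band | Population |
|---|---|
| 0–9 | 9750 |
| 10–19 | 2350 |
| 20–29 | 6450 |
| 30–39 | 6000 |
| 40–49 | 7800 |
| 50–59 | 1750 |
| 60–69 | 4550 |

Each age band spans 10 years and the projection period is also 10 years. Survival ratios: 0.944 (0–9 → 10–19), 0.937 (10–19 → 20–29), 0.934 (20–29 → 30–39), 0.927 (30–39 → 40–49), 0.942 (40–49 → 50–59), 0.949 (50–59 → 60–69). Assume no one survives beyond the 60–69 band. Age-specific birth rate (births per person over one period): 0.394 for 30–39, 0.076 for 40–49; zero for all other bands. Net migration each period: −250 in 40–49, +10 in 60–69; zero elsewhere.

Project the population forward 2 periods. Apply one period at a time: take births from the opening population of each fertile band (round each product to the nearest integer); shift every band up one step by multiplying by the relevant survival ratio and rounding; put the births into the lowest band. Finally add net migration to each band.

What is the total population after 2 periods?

— Period 1 —
Births: 6000 * 0.394 = 2364 ; 7800 * 0.076 = 593 ⇒ total 2957
10–19: 9750 * 0.944 = 9204
20–29: 2350 * 0.937 = 2202
30–39: 6450 * 0.934 = 6024
40–49: 6000 * 0.927 = 5562
50–59: 7800 * 0.942 = 7348
60–69: 1750 * 0.949 = 1661
Net migration: 40–49 − 250 → 5312; 60–69 + 10 → 1671
Population now: 0–9=2957, 10–19=9204, 20–29=2202, 30–39=6024, 40–49=5312, 50–59=7348, 60–69=1671
— Period 2 —
Births: 6024 * 0.394 = 2373 ; 5312 * 0.076 = 404 ⇒ total 2777
10–19: 2957 * 0.944 = 2791
20–29: 9204 * 0.937 = 8624
30–39: 2202 * 0.934 = 2057
40–49: 6024 * 0.927 = 5584
50–59: 5312 * 0.942 = 5004
60–69: 7348 * 0.949 = 6973
Net migration: 40–49 − 250 → 5334; 60–69 + 10 → 6983
Population now: 0–9=2777, 10–19=2791, 20–29=8624, 30–39=2057, 40–49=5334, 50–59=5004, 60–69=6983
Total after period 2: 2777 + 2791 + 8624 + 2057 + 5334 + 5004 + 6983 = 33570

33570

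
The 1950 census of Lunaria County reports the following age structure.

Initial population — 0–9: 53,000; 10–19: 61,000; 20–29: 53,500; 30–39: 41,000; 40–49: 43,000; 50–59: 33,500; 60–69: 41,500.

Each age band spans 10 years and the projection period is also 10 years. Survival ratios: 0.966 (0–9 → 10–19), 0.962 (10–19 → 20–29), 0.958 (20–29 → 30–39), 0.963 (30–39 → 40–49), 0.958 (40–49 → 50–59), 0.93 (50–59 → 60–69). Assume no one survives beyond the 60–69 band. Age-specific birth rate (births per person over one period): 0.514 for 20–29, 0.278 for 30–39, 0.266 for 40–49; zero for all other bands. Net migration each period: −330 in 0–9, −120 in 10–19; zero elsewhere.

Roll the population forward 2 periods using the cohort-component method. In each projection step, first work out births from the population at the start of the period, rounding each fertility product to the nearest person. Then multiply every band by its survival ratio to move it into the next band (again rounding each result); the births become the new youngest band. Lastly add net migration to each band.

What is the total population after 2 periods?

333614

Let group 1 be 0–9 through group 7 = 60–69.
— Period 1 —
Births: 53500 × 0.514 = 27499, 41000 × 0.278 = 11398, 43000 × 0.266 = 11438 → 50335
Group 2: 53000 × 0.966 = 51198
Group 3: 61000 × 0.962 = 58682
Group 4: 53500 × 0.958 = 51253
Group 5: 41000 × 0.963 = 39483
Group 6: 43000 × 0.958 = 41194
Group 7: 33500 × 0.93 = 31155
Net migration: Group 1 − 330 → 50005; Group 2 − 120 → 51078
Giving 50005 / 51078 / 58682 / 51253 / 39483 / 41194 / 31155.
— Period 2 —
Births: 58682 × 0.514 = 30163, 51253 × 0.278 = 14248, 39483 × 0.266 = 10502 → 54913
Group 2: 50005 × 0.966 = 48305
Group 3: 51078 × 0.962 = 49137
Group 4: 58682 × 0.958 = 56217
Group 5: 51253 × 0.963 = 49357
Group 6: 39483 × 0.958 = 37825
Group 7: 41194 × 0.93 = 38310
Net migration: Group 1 − 330 → 54583; Group 2 − 120 → 48185
Giving 54583 / 48185 / 49137 / 56217 / 49357 / 37825 / 38310.
Total after period 2: 54583 + 48185 + 49137 + 56217 + 49357 + 37825 + 38310 = 333614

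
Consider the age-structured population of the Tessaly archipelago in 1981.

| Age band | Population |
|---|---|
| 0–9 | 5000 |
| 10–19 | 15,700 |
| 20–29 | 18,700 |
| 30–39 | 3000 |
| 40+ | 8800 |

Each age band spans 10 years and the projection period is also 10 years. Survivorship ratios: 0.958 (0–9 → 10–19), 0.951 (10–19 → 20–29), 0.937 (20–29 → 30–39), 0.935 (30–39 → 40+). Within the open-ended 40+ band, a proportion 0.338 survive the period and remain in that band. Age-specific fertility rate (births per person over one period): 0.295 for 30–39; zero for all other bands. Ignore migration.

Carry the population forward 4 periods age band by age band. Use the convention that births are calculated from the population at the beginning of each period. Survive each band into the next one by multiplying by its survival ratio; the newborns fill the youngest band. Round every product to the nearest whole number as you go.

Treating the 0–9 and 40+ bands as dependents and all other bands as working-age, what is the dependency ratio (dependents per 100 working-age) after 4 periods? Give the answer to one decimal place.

124.9

Numbering the bands 1..5 from youngest to oldest:
[period 1]
Births: 3000 × 0.295 = 885
Band 2: 5000 × 0.958 = 4790
Band 3: 15700 × 0.951 = 14931
Band 4: 18700 × 0.937 = 17522
Band 5: 3000 × 0.935 + 8800 × 0.338 = 2805 + 2974 = 5779
Population now: 0–9=885, 10–19=4790, 20–29=14931, 30–39=17522, 40+=5779
[period 2]
Births: 17522 × 0.295 = 5169
Band 2: 885 × 0.958 = 848
Band 3: 4790 × 0.951 = 4555
Band 4: 14931 × 0.937 = 13990
Band 5: 17522 × 0.935 + 5779 × 0.338 = 16383 + 1953 = 18336
Population now: 0–9=5169, 10–19=848, 20–29=4555, 30–39=13990, 40+=18336
[period 3]
Births: 13990 × 0.295 = 4127
Band 2: 5169 × 0.958 = 4952
Band 3: 848 × 0.951 = 806
Band 4: 4555 × 0.937 = 4268
Band 5: 13990 × 0.935 + 18336 × 0.338 = 13081 + 6198 = 19279
Population now: 0–9=4127, 10–19=4952, 20–29=806, 30–39=4268, 40+=19279
[period 4]
Births: 4268 × 0.295 = 1259
Band 2: 4127 × 0.958 = 3954
Band 3: 4952 × 0.951 = 4709
Band 4: 806 × 0.937 = 755
Band 5: 4268 × 0.935 + 19279 × 0.338 = 3991 + 6516 = 10507
Population now: 0–9=1259, 10–19=3954, 20–29=4709, 30–39=755, 40+=10507
Dependents (band 0–9 + band 40+) = 1259 + 10507 = 11766; working-age = 9418; ratio = 11766/9418 × 100 = 124.9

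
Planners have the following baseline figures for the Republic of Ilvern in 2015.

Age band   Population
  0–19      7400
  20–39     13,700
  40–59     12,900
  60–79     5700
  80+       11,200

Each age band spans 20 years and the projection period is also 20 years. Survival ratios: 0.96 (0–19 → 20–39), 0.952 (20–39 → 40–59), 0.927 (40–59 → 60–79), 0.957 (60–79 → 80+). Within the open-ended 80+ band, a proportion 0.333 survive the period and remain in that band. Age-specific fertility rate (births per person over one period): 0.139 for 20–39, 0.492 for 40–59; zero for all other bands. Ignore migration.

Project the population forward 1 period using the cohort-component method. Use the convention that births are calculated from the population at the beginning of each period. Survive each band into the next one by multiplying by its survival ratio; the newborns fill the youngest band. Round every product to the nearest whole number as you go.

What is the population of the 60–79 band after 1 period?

[period 1]
Births: 13700 × 0.139 = 1904, 12900 × 0.492 = 6347 ⇒ total 8251
20–39: 7400 × 0.96 = 7104
40–59: 13700 × 0.952 = 13042
60–79: 12900 × 0.927 = 11958
80+: 5700 × 0.957 + 11200 × 0.333 = 5455 + 3730 = 9185
End of period: [8251, 7104, 13042, 11958, 9185]

11958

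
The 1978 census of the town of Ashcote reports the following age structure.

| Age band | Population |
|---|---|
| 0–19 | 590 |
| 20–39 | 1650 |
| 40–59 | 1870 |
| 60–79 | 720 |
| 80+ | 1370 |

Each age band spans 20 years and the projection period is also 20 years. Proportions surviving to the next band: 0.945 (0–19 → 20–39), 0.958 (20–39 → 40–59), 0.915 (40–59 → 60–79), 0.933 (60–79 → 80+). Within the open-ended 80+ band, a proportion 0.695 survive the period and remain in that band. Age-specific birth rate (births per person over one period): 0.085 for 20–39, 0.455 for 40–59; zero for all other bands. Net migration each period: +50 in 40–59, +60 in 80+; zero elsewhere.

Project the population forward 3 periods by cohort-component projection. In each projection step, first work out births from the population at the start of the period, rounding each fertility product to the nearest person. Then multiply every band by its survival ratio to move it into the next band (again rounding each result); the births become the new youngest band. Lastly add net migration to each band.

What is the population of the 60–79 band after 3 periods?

535

— Period 1 —
Births: 1650 × 0.085 = 140, 1870 × 0.455 = 851 → total 991
20–39: 590 × 0.945 = 558
40–59: 1650 × 0.958 = 1581
60–79: 1870 × 0.915 = 1711
80+: 720 × 0.933 + 1370 × 0.695 = 672 + 952 = 1624
Net migration: 40–59 + 50 → 1631; 80+ + 60 → 1684
→ [991, 558, 1631, 1711, 1684]
— Period 2 —
Births: 558 × 0.085 = 47, 1631 × 0.455 = 742 → total 789
20–39: 991 × 0.945 = 936
40–59: 558 × 0.958 = 535
60–79: 1631 × 0.915 = 1492
80+: 1711 × 0.933 + 1684 × 0.695 = 1596 + 1170 = 2766
Net migration: 40–59 + 50 → 585; 80+ + 60 → 2826
→ [789, 936, 585, 1492, 2826]
— Period 3 —
Births: 936 × 0.085 = 80, 585 × 0.455 = 266 → total 346
20–39: 789 × 0.945 = 746
40–59: 936 × 0.958 = 897
60–79: 585 × 0.915 = 535
80+: 1492 × 0.933 + 2826 × 0.695 = 1392 + 1964 = 3356
Net migration: 40–59 + 50 → 947; 80+ + 60 → 3416
→ [346, 746, 947, 535, 3416]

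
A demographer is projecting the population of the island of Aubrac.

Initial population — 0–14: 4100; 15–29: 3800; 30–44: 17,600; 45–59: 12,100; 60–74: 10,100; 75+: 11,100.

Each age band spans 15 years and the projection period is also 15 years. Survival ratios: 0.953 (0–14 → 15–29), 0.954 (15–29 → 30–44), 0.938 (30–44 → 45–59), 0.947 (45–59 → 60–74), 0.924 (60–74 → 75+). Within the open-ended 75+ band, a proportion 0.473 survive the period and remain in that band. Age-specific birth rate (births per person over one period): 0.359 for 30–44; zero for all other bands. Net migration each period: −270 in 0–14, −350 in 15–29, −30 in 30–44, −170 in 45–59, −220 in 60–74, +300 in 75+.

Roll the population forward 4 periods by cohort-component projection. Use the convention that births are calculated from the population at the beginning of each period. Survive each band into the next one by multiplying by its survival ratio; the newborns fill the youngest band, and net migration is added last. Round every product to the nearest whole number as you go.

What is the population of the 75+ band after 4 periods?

13672

Numbering the bands 1..6 from youngest to oldest:
[period 1]
Births: 17600 * 0.359 = 6318
Band 2: 4100 * 0.953 = 3907
Band 3: 3800 * 0.954 = 3625
Band 4: 17600 * 0.938 = 16509
Band 5: 12100 * 0.947 = 11459
Band 6: 10100 * 0.924 + 11100 * 0.473 = 9332 + 5250 = 14582
Net migration: Band 1 − 270 → 6048; Band 2 − 350 → 3557; Band 3 − 30 → 3595; Band 4 − 170 → 16339; Band 5 − 220 → 11239; Band 6 + 300 → 14882
Population now: 0–14=6048, 15–29=3557, 30–44=3595, 45–59=16339, 60–74=11239, 75+=14882
[period 2]
Births: 3595 * 0.359 = 1291
Band 2: 6048 * 0.953 = 5764
Band 3: 3557 * 0.954 = 3393
Band 4: 3595 * 0.938 = 3372
Band 5: 16339 * 0.947 = 15473
Band 6: 11239 * 0.924 + 14882 * 0.473 = 10385 + 7039 = 17424
Net migration: Band 1 − 270 → 1021; Band 2 − 350 → 5414; Band 3 − 30 → 3363; Band 4 − 170 → 3202; Band 5 − 220 → 15253; Band 6 + 300 → 17724
Population now: 0–14=1021, 15–29=5414, 30–44=3363, 45–59=3202, 60–74=15253, 75+=17724
[period 3]
Births: 3363 * 0.359 = 1207
Band 2: 1021 * 0.953 = 973
Band 3: 5414 * 0.954 = 5165
Band 4: 3363 * 0.938 = 3154
Band 5: 3202 * 0.947 = 3032
Band 6: 15253 * 0.924 + 17724 * 0.473 = 14094 + 8383 = 22477
Net migration: Band 1 − 270 → 937; Band 2 − 350 → 623; Band 3 − 30 → 5135; Band 4 − 170 → 2984; Band 5 − 220 → 2812; Band 6 + 300 → 22777
Population now: 0–14=937, 15–29=623, 30–44=5135, 45–59=2984, 60–74=2812, 75+=22777
[period 4]
Births: 5135 * 0.359 = 1843
Band 2: 937 * 0.953 = 893
Band 3: 623 * 0.954 = 594
Band 4: 5135 * 0.938 = 4817
Band 5: 2984 * 0.947 = 2826
Band 6: 2812 * 0.924 + 22777 * 0.473 = 2598 + 10774 = 13372
Net migration: Band 1 − 270 → 1573; Band 2 − 350 → 543; Band 3 − 30 → 564; Band 4 − 170 → 4647; Band 5 − 220 → 2606; Band 6 + 300 → 13672
Population now: 0–14=1573, 15–29=543, 30–44=564, 45–59=4647, 60–74=2606, 75+=13672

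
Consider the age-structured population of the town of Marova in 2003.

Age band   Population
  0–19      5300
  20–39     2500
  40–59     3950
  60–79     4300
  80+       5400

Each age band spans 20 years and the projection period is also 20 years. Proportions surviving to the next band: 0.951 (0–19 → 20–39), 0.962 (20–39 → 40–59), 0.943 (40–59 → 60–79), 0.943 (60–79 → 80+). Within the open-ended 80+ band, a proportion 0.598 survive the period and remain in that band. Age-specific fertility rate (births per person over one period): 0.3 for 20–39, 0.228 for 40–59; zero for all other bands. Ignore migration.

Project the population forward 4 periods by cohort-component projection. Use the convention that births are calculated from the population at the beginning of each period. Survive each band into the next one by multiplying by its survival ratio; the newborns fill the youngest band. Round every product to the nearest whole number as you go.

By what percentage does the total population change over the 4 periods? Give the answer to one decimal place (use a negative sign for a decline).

Numbering the groups 1..5 from youngest to oldest:
[period 1]
Births: 2500 × 0.3 = 750 ; 3950 × 0.228 = 901 → total 1651
Group 2: 5300 × 0.951 = 5040
Group 3: 2500 × 0.962 = 2405
Group 4: 3950 × 0.943 = 3725
Group 5: 4300 × 0.943 + 5400 × 0.598 = 4055 + 3229 = 7284
End of period: [1651, 5040, 2405, 3725, 7284]
[period 2]
Births: 5040 × 0.3 = 1512 ; 2405 × 0.228 = 548 → total 2060
Group 2: 1651 × 0.951 = 1570
Group 3: 5040 × 0.962 = 4848
Group 4: 2405 × 0.943 = 2268
Group 5: 3725 × 0.943 + 7284 × 0.598 = 3513 + 4356 = 7869
End of period: [2060, 1570, 4848, 2268, 7869]
[period 3]
Births: 1570 × 0.3 = 471 ; 4848 × 0.228 = 1105 → total 1576
Group 2: 2060 × 0.951 = 1959
Group 3: 1570 × 0.962 = 1510
Group 4: 4848 × 0.943 = 4572
Group 5: 2268 × 0.943 + 7869 × 0.598 = 2139 + 4706 = 6845
End of period: [1576, 1959, 1510, 4572, 6845]
[period 4]
Births: 1959 × 0.3 = 588 ; 1510 × 0.228 = 344 → total 932
Group 2: 1576 × 0.951 = 1499
Group 3: 1959 × 0.962 = 1885
Group 4: 1510 × 0.943 = 1424
Group 5: 4572 × 0.943 + 6845 × 0.598 = 4311 + 4093 = 8404
End of period: [932, 1499, 1885, 1424, 8404]
Total: 21450 → 14144; change = -7306; percentage change = -34.1%

-34.1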